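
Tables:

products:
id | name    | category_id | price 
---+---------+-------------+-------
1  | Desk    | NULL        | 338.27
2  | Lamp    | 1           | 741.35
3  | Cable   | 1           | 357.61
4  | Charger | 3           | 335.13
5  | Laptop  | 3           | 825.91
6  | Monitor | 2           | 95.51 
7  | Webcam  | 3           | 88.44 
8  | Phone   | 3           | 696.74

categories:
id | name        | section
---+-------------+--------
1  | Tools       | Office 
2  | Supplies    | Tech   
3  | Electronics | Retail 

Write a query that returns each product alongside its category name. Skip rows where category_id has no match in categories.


INNER JOIN keeps only products rows whose category_id matches an id in categories. Walk through each product:
  - product 1 (Desk): category_id=NULL, no match -> dropped
  - product 2 (Lamp): category_id=1 -> matches Tools
  - product 3 (Cable): category_id=1 -> matches Tools
  - product 4 (Charger): category_id=3 -> matches Electronics
  - product 5 (Laptop): category_id=3 -> matches Electronics
  - product 6 (Monitor): category_id=2 -> matches Supplies
  - product 7 (Webcam): category_id=3 -> matches Electronics
  - product 8 (Phone): category_id=3 -> matches Electronics
So 1 of 8 rows is dropped.

SQL:
SELECT a.name, b.name AS category
FROM products a
INNER JOIN categories b ON a.category_id = b.id

Result:
name    | category   
--------+------------
Lamp    | Tools      
Cable   | Tools      
Charger | Electronics
Laptop  | Electronics
Monitor | Supplies   
Webcam  | Electronics
Phone   | Electronics


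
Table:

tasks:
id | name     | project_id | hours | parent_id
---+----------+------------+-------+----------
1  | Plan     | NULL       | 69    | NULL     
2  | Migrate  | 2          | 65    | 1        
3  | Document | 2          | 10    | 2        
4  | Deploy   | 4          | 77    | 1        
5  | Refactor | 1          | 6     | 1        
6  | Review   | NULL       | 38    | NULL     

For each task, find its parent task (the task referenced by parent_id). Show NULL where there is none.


This is a self-join: tasks is joined to a second copy of itself, matching each row's parent_id to another row's id. Use LEFT JOIN so rows with parent_id=NULL are kept.
  - task 1 (Plan): parent_id=NULL -> NULL
  - task 2 (Migrate): parent_id=1 -> Plan
  - task 3 (Document): parent_id=2 -> Migrate
  - task 4 (Deploy): parent_id=1 -> Plan
  - task 5 (Refactor): parent_id=1 -> Plan
  - task 6 (Review): parent_id=NULL -> NULL

SQL:
SELECT a.name AS item, b.name AS parent
FROM tasks a
LEFT JOIN tasks b ON a.parent_id = b.id

Result:
item     | parent 
---------+--------
Plan     | NULL   
Migrate  | Plan   
Document | Migrate
Deploy   | Plan   
Refactor | Plan   
Review   | NULL   


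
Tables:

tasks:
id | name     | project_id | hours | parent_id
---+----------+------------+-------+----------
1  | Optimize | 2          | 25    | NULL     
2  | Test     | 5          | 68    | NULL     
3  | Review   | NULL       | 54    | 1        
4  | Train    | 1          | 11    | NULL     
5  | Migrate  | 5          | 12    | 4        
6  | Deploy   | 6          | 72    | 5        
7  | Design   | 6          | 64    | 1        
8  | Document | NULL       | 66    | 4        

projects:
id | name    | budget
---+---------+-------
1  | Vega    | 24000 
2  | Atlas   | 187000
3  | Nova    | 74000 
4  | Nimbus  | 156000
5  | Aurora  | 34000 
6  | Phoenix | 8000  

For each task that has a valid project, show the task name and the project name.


INNER JOIN keeps only tasks rows whose project_id matches an id in projects. Walk through each task:
  - task 1 (Optimize): project_id=2 -> matches Atlas
  - task 2 (Test): project_id=5 -> matches Aurora
  - task 3 (Review): project_id=NULL, no match -> dropped
  - task 4 (Train): project_id=1 -> matches Vega
  - task 5 (Migrate): project_id=5 -> matches Aurora
  - task 6 (Deploy): project_id=6 -> matches Phoenix
  - task 7 (Design): project_id=6 -> matches Phoenix
  - task 8 (Document): project_id=NULL, no match -> dropped
So 2 of 8 rows are dropped.

SQL:
SELECT a.name, b.name AS project
FROM tasks a
INNER JOIN projects b ON a.project_id = b.id

Result:
name     | project
---------+--------
Optimize | Atlas  
Test     | Aurora 
Train    | Vega   
Migrate  | Aurora 
Deploy   | Phoenix
Design   | Phoenix


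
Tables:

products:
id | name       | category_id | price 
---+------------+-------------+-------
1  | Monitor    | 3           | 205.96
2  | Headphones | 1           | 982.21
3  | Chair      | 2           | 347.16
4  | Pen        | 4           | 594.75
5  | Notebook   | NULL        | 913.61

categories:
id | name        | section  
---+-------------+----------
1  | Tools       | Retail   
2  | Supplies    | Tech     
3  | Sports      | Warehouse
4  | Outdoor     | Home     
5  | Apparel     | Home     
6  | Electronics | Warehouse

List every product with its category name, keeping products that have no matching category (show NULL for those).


LEFT JOIN keeps every row from products (the left table); where category_id has no match in categories, the category columns become NULL. Walk through each product:
  - product 1 (Monitor): category_id=3 -> matches Sports
  - product 2 (Headphones): category_id=1 -> matches Tools
  - product 3 (Chair): category_id=2 -> matches Supplies
  - product 4 (Pen): category_id=4 -> matches Outdoor
  - product 5 (Notebook): category_id=NULL, no match -> kept with NULL
All 5 rows appear; 1 has NULL category.

SQL:
SELECT a.name, b.name AS category
FROM products a
LEFT JOIN categories b ON a.category_id = b.id

Result:
name       | category
-----------+---------
Monitor    | Sports  
Headphones | Tools   
Chair      | Supplies
Pen        | Outdoor 
Notebook   | NULL    


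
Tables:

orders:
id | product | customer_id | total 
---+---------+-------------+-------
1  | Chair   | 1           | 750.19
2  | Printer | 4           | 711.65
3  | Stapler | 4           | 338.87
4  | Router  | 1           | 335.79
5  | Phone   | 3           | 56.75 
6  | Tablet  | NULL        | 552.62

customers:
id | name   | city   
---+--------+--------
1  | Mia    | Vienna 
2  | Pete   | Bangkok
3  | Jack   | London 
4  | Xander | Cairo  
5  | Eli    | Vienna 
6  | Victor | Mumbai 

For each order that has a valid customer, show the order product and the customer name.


INNER JOIN keeps only orders rows whose customer_id matches an id in customers. Walk through each order:
  - order 1 (Chair): customer_id=1 -> matches Mia
  - order 2 (Printer): customer_id=4 -> matches Xander
  - order 3 (Stapler): customer_id=4 -> matches Xander
  - order 4 (Router): customer_id=1 -> matches Mia
  - order 5 (Phone): customer_id=3 -> matches Jack
  - order 6 (Tablet): customer_id=NULL, no match -> dropped
So 1 of 6 rows is dropped.

SQL:
SELECT a.product, b.name AS customer
FROM orders a
INNER JOIN customers b ON a.customer_id = b.id

Result:
product | customer
--------+---------
Chair   | Mia     
Printer | Xander  
Stapler | Xander  
Router  | Mia     
Phone   | Jack    


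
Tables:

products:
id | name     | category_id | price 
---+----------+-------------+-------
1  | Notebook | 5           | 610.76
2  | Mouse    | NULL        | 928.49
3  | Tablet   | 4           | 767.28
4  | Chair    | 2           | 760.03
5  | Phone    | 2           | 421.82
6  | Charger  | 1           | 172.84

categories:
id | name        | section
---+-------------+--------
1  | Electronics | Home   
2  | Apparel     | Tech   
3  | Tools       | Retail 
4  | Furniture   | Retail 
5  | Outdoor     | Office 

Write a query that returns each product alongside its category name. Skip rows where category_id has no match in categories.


INNER JOIN keeps only products rows whose category_id matches an id in categories. Walk through each product:
  - product 1 (Notebook): category_id=5 -> matches Outdoor
  - product 2 (Mouse): category_id=NULL, no match -> dropped
  - product 3 (Tablet): category_id=4 -> matches Furniture
  - product 4 (Chair): category_id=2 -> matches Apparel
  - product 5 (Phone): category_id=2 -> matches Apparel
  - product 6 (Charger): category_id=1 -> matches Electronics
So 1 of 6 rows is dropped.

SQL:
SELECT a.name, b.name AS category
FROM products a
INNER JOIN categories b ON a.category_id = b.id

Result:
name     | category   
---------+------------
Notebook | Outdoor    
Tablet   | Furniture  
Chair    | Apparel    
Phone    | Apparel    
Charger  | Electronics


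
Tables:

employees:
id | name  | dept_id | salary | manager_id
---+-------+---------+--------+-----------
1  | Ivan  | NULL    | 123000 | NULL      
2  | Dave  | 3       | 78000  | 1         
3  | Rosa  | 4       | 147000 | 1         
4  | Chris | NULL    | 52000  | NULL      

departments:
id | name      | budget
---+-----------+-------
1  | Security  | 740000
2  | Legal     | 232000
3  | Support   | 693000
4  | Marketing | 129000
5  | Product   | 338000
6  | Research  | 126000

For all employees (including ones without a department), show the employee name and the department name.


LEFT JOIN keeps every row from employees (the left table); where dept_id has no match in departments, the department columns become NULL. Walk through each employee:
  - employee 1 (Ivan): dept_id=NULL, no match -> kept with NULL
  - employee 2 (Dave): dept_id=3 -> matches Support
  - employee 3 (Rosa): dept_id=4 -> matches Marketing
  - employee 4 (Chris): dept_id=NULL, no match -> kept with NULL
All 4 rows appear; 2 have NULL department.

SQL:
SELECT a.name, b.name AS department
FROM employees a
LEFT JOIN departments b ON a.dept_id = b.id

Result:
name  | department
------+-----------
Ivan  | NULL      
Dave  | Support   
Rosa  | Marketing 
Chris | NULL      


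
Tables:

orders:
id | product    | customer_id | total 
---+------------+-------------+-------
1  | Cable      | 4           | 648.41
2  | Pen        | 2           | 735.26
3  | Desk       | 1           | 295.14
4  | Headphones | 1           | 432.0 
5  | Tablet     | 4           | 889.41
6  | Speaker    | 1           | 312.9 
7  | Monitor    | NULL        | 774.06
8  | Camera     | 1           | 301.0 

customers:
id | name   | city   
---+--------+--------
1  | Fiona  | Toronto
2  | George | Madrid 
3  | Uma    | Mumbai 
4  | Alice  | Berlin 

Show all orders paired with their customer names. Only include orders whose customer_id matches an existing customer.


INNER JOIN keeps only orders rows whose customer_id matches an id in customers. Walk through each order:
  - order 1 (Cable): customer_id=4 -> matches Alice
  - order 2 (Pen): customer_id=2 -> matches George
  - order 3 (Desk): customer_id=1 -> matches Fiona
  - order 4 (Headphones): customer_id=1 -> matches Fiona
  - order 5 (Tablet): customer_id=4 -> matches Alice
  - order 6 (Speaker): customer_id=1 -> matches Fiona
  - order 7 (Monitor): customer_id=NULL, no match -> dropped
  - order 8 (Camera): customer_id=1 -> matches Fiona
So 1 of 8 rows is dropped.

SQL:
SELECT a.product, b.name AS customer
FROM orders a
INNER JOIN customers b ON a.customer_id = b.id

Result:
product    | customer
-----------+---------
Cable      | Alice   
Pen        | George  
Desk       | Fiona   
Headphones | Fiona   
Tablet     | Alice   
Speaker    | Fiona   
Camera     | Fiona   


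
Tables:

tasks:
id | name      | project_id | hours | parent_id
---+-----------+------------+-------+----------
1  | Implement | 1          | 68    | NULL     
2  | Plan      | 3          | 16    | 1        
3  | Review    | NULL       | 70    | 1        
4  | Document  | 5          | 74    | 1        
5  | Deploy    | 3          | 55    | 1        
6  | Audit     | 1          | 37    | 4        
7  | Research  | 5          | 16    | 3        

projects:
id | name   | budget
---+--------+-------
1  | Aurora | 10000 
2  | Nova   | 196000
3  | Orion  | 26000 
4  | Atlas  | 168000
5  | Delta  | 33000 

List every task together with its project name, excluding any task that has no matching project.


INNER JOIN keeps only tasks rows whose project_id matches an id in projects. Walk through each task:
  - task 1 (Implement): project_id=1 -> matches Aurora
  - task 2 (Plan): project_id=3 -> matches Orion
  - task 3 (Review): project_id=NULL, no match -> dropped
  - task 4 (Document): project_id=5 -> matches Delta
  - task 5 (Deploy): project_id=3 -> matches Orion
  - task 6 (Audit): project_id=1 -> matches Aurora
  - task 7 (Research): project_id=5 -> matches Delta
So 1 of 7 rows is dropped.

SQL:
SELECT a.name, b.name AS project
FROM tasks a
INNER JOIN projects b ON a.project_id = b.id

Result:
name      | project
----------+--------
Implement | Aurora 
Plan      | Orion  
Document  | Delta  
Deploy    | Orion  
Audit     | Aurora 
Research  | Delta  


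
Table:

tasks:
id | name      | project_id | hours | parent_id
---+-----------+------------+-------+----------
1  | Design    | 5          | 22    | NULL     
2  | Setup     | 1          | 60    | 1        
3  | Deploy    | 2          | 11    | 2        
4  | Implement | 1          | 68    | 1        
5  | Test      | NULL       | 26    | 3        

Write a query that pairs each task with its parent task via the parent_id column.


This is a self-join: tasks is joined to a second copy of itself, matching each row's parent_id to another row's id. Use LEFT JOIN so rows with parent_id=NULL are kept.
  - task 1 (Design): parent_id=NULL -> NULL
  - task 2 (Setup): parent_id=1 -> Design
  - task 3 (Deploy): parent_id=2 -> Setup
  - task 4 (Implement): parent_id=1 -> Design
  - task 5 (Test): parent_id=3 -> Deploy

SQL:
SELECT a.name AS item, b.name AS parent
FROM tasks a
LEFT JOIN tasks b ON a.parent_id = b.id

Result:
item      | parent
----------+-------
Design    | NULL  
Setup     | Design
Deploy    | Setup 
Implement | Design
Test      | Deploy


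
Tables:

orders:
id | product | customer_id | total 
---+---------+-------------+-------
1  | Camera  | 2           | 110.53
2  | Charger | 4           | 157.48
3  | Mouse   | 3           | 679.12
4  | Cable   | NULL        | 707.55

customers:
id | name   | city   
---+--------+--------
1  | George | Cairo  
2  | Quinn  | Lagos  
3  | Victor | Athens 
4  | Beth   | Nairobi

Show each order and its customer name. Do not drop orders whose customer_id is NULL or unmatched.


LEFT JOIN keeps every row from orders (the left table); where customer_id has no match in customers, the customer columns become NULL. Walk through each order:
  - order 1 (Camera): customer_id=2 -> matches Quinn
  - order 2 (Charger): customer_id=4 -> matches Beth
  - order 3 (Mouse): customer_id=3 -> matches Victor
  - order 4 (Cable): customer_id=NULL, no match -> kept with NULL
All 4 rows appear; 1 has NULL customer.

SQL:
SELECT a.product, b.name AS customer
FROM orders a
LEFT JOIN customers b ON a.customer_id = b.id

Result:
product | customer
--------+---------
Camera  | Quinn   
Charger | Beth    
Mouse   | Victor  
Cable   | NULL    


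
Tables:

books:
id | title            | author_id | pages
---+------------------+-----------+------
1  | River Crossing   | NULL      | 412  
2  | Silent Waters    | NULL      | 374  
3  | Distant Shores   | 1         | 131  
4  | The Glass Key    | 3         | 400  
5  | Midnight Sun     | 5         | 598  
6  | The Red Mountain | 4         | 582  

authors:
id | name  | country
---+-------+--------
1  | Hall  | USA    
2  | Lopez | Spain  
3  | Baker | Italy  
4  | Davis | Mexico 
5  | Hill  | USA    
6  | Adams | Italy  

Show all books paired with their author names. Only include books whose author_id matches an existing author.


INNER JOIN keeps only books rows whose author_id matches an id in authors. Walk through each book:
  - book 1 (River Crossing): author_id=NULL, no match -> dropped
  - book 2 (Silent Waters): author_id=NULL, no match -> dropped
  - book 3 (Distant Shores): author_id=1 -> matches Hall
  - book 4 (The Glass Key): author_id=3 -> matches Baker
  - book 5 (Midnight Sun): author_id=5 -> matches Hill
  - book 6 (The Red Mountain): author_id=4 -> matches Davis
So 2 of 6 rows are dropped.

SQL:
SELECT a.title, b.name AS author
FROM books a
INNER JOIN authors b ON a.author_id = b.id

Result:
title            | author
-----------------+-------
Distant Shores   | Hall  
The Glass Key    | Baker 
Midnight Sun     | Hill  
The Red Mountain | Davis 


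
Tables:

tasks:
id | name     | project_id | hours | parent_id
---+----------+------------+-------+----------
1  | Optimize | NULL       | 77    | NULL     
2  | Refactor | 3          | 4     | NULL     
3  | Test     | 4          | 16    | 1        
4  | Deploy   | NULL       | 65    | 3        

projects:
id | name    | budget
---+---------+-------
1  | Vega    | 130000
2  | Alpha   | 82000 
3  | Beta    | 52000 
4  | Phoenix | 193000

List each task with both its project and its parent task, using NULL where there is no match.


Two LEFT JOINs from the same base table tasks: one to projects via project_id, one to tasks itself via parent_id. Both are LEFT so every task is preserved.
Match against projects:
  - task 1 (Optimize): project_id=NULL, no match -> kept with NULL
  - task 2 (Refactor): project_id=3 -> matches Beta
  - task 3 (Test): project_id=4 -> matches Phoenix
  - task 4 (Deploy): project_id=NULL, no match -> kept with NULL
Match against tasks (self):
  - task 1 (Optimize): parent_id=NULL -> NULL
  - task 2 (Refactor): parent_id=NULL -> NULL
  - task 3 (Test): parent_id=1 -> Optimize
  - task 4 (Deploy): parent_id=3 -> Test

SQL:
SELECT a.name, b.name AS project, c.name AS parent
FROM tasks a
LEFT JOIN projects b ON a.project_id = b.id
LEFT JOIN tasks c ON a.parent_id = c.id

Result:
name     | project | parent  
---------+---------+---------
Optimize | NULL    | NULL    
Refactor | Beta    | NULL    
Test     | Phoenix | Optimize
Deploy   | NULL    | Test    


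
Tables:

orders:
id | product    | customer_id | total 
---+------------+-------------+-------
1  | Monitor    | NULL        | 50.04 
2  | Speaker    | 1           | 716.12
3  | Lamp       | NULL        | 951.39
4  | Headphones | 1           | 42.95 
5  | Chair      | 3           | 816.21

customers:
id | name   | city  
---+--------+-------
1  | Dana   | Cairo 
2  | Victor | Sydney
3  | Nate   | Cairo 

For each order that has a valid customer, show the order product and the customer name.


INNER JOIN keeps only orders rows whose customer_id matches an id in customers. Walk through each order:
  - order 1 (Monitor): customer_id=NULL, no match -> dropped
  - order 2 (Speaker): customer_id=1 -> matches Dana
  - order 3 (Lamp): customer_id=NULL, no match -> dropped
  - order 4 (Headphones): customer_id=1 -> matches Dana
  - order 5 (Chair): customer_id=3 -> matches Nate
So 2 of 5 rows are dropped.

SQL:
SELECT a.product, b.name AS customer
FROM orders a
INNER JOIN customers b ON a.customer_id = b.id

Result:
product    | customer
-----------+---------
Speaker    | Dana    
Headphones | Dana    
Chair      | Nate    


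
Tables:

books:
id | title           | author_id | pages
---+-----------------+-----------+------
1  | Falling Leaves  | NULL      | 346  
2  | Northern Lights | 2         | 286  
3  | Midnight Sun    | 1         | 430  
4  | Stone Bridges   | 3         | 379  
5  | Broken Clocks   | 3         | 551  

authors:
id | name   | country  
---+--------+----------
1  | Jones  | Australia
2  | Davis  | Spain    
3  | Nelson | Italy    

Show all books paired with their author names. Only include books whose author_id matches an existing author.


INNER JOIN keeps only books rows whose author_id matches an id in authors. Walk through each book:
  - book 1 (Falling Leaves): author_id=NULL, no match -> dropped
  - book 2 (Northern Lights): author_id=2 -> matches Davis
  - book 3 (Midnight Sun): author_id=1 -> matches Jones
  - book 4 (Stone Bridges): author_id=3 -> matches Nelson
  - book 5 (Broken Clocks): author_id=3 -> matches Nelson
So 1 of 5 rows is dropped.

SQL:
SELECT a.title, b.name AS author
FROM books a
INNER JOIN authors b ON a.author_id = b.id

Result:
title           | author
----------------+-------
Northern Lights | Davis 
Midnight Sun    | Jones 
Stone Bridges   | Nelson
Broken Clocks   | Nelson


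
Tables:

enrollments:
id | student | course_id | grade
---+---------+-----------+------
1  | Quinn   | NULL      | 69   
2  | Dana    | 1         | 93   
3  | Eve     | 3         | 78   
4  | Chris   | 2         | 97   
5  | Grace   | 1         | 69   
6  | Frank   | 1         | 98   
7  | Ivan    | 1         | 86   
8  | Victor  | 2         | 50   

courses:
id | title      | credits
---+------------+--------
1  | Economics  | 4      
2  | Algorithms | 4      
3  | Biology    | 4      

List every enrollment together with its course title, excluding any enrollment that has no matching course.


INNER JOIN keeps only enrollments rows whose course_id matches an id in courses. Walk through each enrollment:
  - enrollment 1 (Quinn): course_id=NULL, no match -> dropped
  - enrollment 2 (Dana): course_id=1 -> matches Economics
  - enrollment 3 (Eve): course_id=3 -> matches Biology
  - enrollment 4 (Chris): course_id=2 -> matches Algorithms
  - enrollment 5 (Grace): course_id=1 -> matches Economics
  - enrollment 6 (Frank): course_id=1 -> matches Economics
  - enrollment 7 (Ivan): course_id=1 -> matches Economics
  - enrollment 8 (Victor): course_id=2 -> matches Algorithms
So 1 of 8 rows is dropped.

SQL:
SELECT a.student, b.title AS course
FROM enrollments a
INNER JOIN courses b ON a.course_id = b.id

Result:
student | course    
--------+-----------
Dana    | Economics 
Eve     | Biology   
Chris   | Algorithms
Grace   | Economics 
Frank   | Economics 
Ivan    | Economics 
Victor  | Algorithms


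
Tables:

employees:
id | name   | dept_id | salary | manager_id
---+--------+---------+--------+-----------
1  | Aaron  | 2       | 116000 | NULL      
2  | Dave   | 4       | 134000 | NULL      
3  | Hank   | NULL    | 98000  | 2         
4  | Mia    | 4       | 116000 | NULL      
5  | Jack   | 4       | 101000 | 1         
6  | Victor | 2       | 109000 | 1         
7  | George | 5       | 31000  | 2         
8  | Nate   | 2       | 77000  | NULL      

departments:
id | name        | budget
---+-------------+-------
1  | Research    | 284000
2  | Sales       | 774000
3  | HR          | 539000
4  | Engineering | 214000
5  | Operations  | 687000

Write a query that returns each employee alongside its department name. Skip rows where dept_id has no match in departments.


INNER JOIN keeps only employees rows whose dept_id matches an id in departments. Walk through each employee:
  - employee 1 (Aaron): dept_id=2 -> matches Sales
  - employee 2 (Dave): dept_id=4 -> matches Engineering
  - employee 3 (Hank): dept_id=NULL, no match -> dropped
  - employee 4 (Mia): dept_id=4 -> matches Engineering
  - employee 5 (Jack): dept_id=4 -> matches Engineering
  - employee 6 (Victor): dept_id=2 -> matches Sales
  - employee 7 (George): dept_id=5 -> matches Operations
  - employee 8 (Nate): dept_id=2 -> matches Sales
So 1 of 8 rows is dropped.

SQL:
SELECT a.name, b.name AS department
FROM employees a
INNER JOIN departments b ON a.dept_id = b.id

Result:
name   | department 
-------+------------
Aaron  | Sales      
Dave   | Engineering
Mia    | Engineering
Jack   | Engineering
Victor | Sales      
George | Operations 
Nate   | Sales      


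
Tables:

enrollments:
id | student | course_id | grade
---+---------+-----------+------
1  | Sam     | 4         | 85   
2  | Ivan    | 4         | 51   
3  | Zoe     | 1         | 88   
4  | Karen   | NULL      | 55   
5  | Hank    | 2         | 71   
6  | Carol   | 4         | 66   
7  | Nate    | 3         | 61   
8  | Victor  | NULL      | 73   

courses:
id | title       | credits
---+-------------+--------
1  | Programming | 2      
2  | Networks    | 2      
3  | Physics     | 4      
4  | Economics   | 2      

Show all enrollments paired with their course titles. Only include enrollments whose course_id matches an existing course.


INNER JOIN keeps only enrollments rows whose course_id matches an id in courses. Walk through each enrollment:
  - enrollment 1 (Sam): course_id=4 -> matches Economics
  - enrollment 2 (Ivan): course_id=4 -> matches Economics
  - enrollment 3 (Zoe): course_id=1 -> matches Programming
  - enrollment 4 (Karen): course_id=NULL, no match -> dropped
  - enrollment 5 (Hank): course_id=2 -> matches Networks
  - enrollment 6 (Carol): course_id=4 -> matches Economics
  - enrollment 7 (Nate): course_id=3 -> matches Physics
  - enrollment 8 (Victor): course_id=NULL, no match -> dropped
So 2 of 8 rows are dropped.

SQL:
SELECT a.student, b.title AS course
FROM enrollments a
INNER JOIN courses b ON a.course_id = b.id

Result:
student | course     
--------+------------
Sam     | Economics  
Ivan    | Economics  
Zoe     | Programming
Hank    | Networks   
Carol   | Economics  
Nate    | Physics    


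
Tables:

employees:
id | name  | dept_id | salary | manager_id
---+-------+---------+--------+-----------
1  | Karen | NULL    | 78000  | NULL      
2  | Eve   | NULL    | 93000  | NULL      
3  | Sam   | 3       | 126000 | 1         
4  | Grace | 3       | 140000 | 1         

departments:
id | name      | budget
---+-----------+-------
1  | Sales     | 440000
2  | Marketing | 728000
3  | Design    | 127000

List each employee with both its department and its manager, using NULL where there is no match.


Two LEFT JOINs from the same base table employees: one to departments via dept_id, one to employees itself via manager_id. Both are LEFT so every employee is preserved.
Match against departments:
  - employee 1 (Karen): dept_id=NULL, no match -> kept with NULL
  - employee 2 (Eve): dept_id=NULL, no match -> kept with NULL
  - employee 3 (Sam): dept_id=3 -> matches Design
  - employee 4 (Grace): dept_id=3 -> matches Design
Match against employees (self):
  - employee 1 (Karen): manager_id=NULL -> NULL
  - employee 2 (Eve): manager_id=NULL -> NULL
  - employee 3 (Sam): manager_id=1 -> Karen
  - employee 4 (Grace): manager_id=1 -> Karen

SQL:
SELECT a.name, b.name AS department, c.name AS manager
FROM employees a
LEFT JOIN departments b ON a.dept_id = b.id
LEFT JOIN employees c ON a.manager_id = c.id

Result:
name  | department | manager
------+------------+--------
Karen | NULL       | NULL   
Eve   | NULL       | NULL   
Sam   | Design     | Karen  
Grace | Design     | Karen  


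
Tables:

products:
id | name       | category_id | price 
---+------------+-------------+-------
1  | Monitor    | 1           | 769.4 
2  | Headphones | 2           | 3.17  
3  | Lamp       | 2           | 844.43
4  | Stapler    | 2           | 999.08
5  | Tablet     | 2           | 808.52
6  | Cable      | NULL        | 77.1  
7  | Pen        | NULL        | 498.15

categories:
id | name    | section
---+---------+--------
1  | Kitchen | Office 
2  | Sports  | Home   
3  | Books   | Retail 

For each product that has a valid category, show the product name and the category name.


INNER JOIN keeps only products rows whose category_id matches an id in categories. Walk through each product:
  - product 1 (Monitor): category_id=1 -> matches Kitchen
  - product 2 (Headphones): category_id=2 -> matches Sports
  - product 3 (Lamp): category_id=2 -> matches Sports
  - product 4 (Stapler): category_id=2 -> matches Sports
  - product 5 (Tablet): category_id=2 -> matches Sports
  - product 6 (Cable): category_id=NULL, no match -> dropped
  - product 7 (Pen): category_id=NULL, no match -> dropped
So 2 of 7 rows are dropped.

SQL:
SELECT a.name, b.name AS category
FROM products a
INNER JOIN categories b ON a.category_id = b.id

Result:
name       | category
-----------+---------
Monitor    | Kitchen 
Headphones | Sports  
Lamp       | Sports  
Stapler    | Sports  
Tablet     | Sports  


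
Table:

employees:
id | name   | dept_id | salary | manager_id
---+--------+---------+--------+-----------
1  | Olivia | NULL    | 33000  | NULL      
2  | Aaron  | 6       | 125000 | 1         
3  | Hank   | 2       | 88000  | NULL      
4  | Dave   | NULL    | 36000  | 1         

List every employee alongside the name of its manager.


This is a self-join: employees is joined to a second copy of itself, matching each row's manager_id to another row's id. Use LEFT JOIN so rows with manager_id=NULL are kept.
  - employee 1 (Olivia): manager_id=NULL -> NULL
  - employee 2 (Aaron): manager_id=1 -> Olivia
  - employee 3 (Hank): manager_id=NULL -> NULL
  - employee 4 (Dave): manager_id=1 -> Olivia

SQL:
SELECT a.name AS item, b.name AS manager
FROM employees a
LEFT JOIN employees b ON a.manager_id = b.id

Result:
item   | manager
-------+--------
Olivia | NULL   
Aaron  | Olivia 
Hank   | NULL   
Dave   | Olivia 


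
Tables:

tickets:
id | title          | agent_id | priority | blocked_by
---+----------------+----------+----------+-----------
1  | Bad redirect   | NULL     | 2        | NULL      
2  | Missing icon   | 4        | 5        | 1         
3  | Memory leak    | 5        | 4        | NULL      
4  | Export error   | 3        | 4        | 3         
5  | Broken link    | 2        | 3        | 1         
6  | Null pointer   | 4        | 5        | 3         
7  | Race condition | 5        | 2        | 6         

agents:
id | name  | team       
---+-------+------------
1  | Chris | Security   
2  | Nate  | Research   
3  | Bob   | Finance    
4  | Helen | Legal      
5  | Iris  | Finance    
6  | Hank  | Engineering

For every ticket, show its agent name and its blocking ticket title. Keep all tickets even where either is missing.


Two LEFT JOINs from the same base table tickets: one to agents via agent_id, one to tickets itself via blocked_by. Both are LEFT so every ticket is preserved.
Match against agents:
  - ticket 1 (Bad redirect): agent_id=NULL, no match -> kept with NULL
  - ticket 2 (Missing icon): agent_id=4 -> matches Helen
  - ticket 3 (Memory leak): agent_id=5 -> matches Iris
  - ticket 4 (Export error): agent_id=3 -> matches Bob
  - ticket 5 (Broken link): agent_id=2 -> matches Nate
  - ticket 6 (Null pointer): agent_id=4 -> matches Helen
  - ticket 7 (Race condition): agent_id=5 -> matches Iris
Match against tickets (self):
  - ticket 1 (Bad redirect): blocked_by=NULL -> NULL
  - ticket 2 (Missing icon): blocked_by=1 -> Bad redirect
  - ticket 3 (Memory leak): blocked_by=NULL -> NULL
  - ticket 4 (Export error): blocked_by=3 -> Memory leak
  - ticket 5 (Broken link): blocked_by=1 -> Bad redirect
  - ticket 6 (Null pointer): blocked_by=3 -> Memory leak
  - ticket 7 (Race condition): blocked_by=6 -> Null pointer

SQL:
SELECT a.title, b.name AS agent, c.title AS blocked_by
FROM tickets a
LEFT JOIN agents b ON a.agent_id = b.id
LEFT JOIN tickets c ON a.blocked_by = c.id

Result:
title          | agent | blocked_by  
---------------+-------+-------------
Bad redirect   | NULL  | NULL        
Missing icon   | Helen | Bad redirect
Memory leak    | Iris  | NULL        
Export error   | Bob   | Memory leak 
Broken link    | Nate  | Bad redirect
Null pointer   | Helen | Memory leak 
Race condition | Iris  | Null pointer


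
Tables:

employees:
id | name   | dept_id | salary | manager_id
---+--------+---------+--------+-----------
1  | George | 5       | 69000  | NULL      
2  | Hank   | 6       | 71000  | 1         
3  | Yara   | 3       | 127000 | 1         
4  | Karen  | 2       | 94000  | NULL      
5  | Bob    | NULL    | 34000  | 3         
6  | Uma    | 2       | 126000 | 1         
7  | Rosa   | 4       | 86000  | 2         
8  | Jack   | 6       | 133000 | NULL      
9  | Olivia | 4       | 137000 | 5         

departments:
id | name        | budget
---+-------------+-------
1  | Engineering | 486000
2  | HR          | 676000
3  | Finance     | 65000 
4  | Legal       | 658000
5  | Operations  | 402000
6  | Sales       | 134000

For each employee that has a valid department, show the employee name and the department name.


INNER JOIN keeps only employees rows whose dept_id matches an id in departments. Walk through each employee:
  - employee 1 (George): dept_id=5 -> matches Operations
  - employee 2 (Hank): dept_id=6 -> matches Sales
  - employee 3 (Yara): dept_id=3 -> matches Finance
  - employee 4 (Karen): dept_id=2 -> matches HR
  - employee 5 (Bob): dept_id=NULL, no match -> dropped
  - employee 6 (Uma): dept_id=2 -> matches HR
  - employee 7 (Rosa): dept_id=4 -> matches Legal
  - employee 8 (Jack): dept_id=6 -> matches Sales
  - employee 9 (Olivia): dept_id=4 -> matches Legal
So 1 of 9 rows is dropped.

SQL:
SELECT a.name, b.name AS department
FROM employees a
INNER JOIN departments b ON a.dept_id = b.id

Result:
name   | department
-------+-----------
George | Operations
Hank   | Sales     
Yara   | Finance   
Karen  | HR        
Uma    | HR        
Rosa   | Legal     
Jack   | Sales     
Olivia | Legal     


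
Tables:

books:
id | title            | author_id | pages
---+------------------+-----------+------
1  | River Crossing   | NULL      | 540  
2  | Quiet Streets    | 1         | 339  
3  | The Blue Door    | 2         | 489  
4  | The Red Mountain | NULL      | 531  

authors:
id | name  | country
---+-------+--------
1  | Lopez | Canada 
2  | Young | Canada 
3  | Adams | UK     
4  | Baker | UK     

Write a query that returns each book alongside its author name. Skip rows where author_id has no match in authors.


INNER JOIN keeps only books rows whose author_id matches an id in authors. Walk through each book:
  - book 1 (River Crossing): author_id=NULL, no match -> dropped
  - book 2 (Quiet Streets): author_id=1 -> matches Lopez
  - book 3 (The Blue Door): author_id=2 -> matches Young
  - book 4 (The Red Mountain): author_id=NULL, no match -> dropped
So 2 of 4 rows are dropped.

SQL:
SELECT a.title, b.name AS author
FROM books a
INNER JOIN authors b ON a.author_id = b.id

Result:
title         | author
--------------+-------
Quiet Streets | Lopez 
The Blue Door | Young 


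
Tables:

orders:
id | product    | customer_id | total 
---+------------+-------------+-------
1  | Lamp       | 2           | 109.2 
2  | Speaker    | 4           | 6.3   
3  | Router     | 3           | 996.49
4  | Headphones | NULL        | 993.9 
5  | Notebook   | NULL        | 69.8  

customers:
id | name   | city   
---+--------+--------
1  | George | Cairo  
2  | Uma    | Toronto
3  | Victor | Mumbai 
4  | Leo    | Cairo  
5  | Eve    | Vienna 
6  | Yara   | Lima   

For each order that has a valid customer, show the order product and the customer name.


INNER JOIN keeps only orders rows whose customer_id matches an id in customers. Walk through each order:
  - order 1 (Lamp): customer_id=2 -> matches Uma
  - order 2 (Speaker): customer_id=4 -> matches Leo
  - order 3 (Router): customer_id=3 -> matches Victor
  - order 4 (Headphones): customer_id=NULL, no match -> dropped
  - order 5 (Notebook): customer_id=NULL, no match -> dropped
So 2 of 5 rows are dropped.

SQL:
SELECT a.product, b.name AS customer
FROM orders a
INNER JOIN customers b ON a.customer_id = b.id

Result:
product | customer
--------+---------
Lamp    | Uma     
Speaker | Leo     
Router  | Victor  


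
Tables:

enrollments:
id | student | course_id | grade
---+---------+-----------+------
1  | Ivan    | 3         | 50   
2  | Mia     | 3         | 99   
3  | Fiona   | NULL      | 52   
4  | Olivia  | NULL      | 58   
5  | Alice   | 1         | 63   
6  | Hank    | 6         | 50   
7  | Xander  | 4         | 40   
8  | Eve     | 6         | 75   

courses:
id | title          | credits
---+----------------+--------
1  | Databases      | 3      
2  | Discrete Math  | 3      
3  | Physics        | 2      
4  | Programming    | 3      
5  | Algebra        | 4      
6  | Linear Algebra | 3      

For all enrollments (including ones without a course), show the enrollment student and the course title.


LEFT JOIN keeps every row from enrollments (the left table); where course_id has no match in courses, the course columns become NULL. Walk through each enrollment:
  - enrollment 1 (Ivan): course_id=3 -> matches Physics
  - enrollment 2 (Mia): course_id=3 -> matches Physics
  - enrollment 3 (Fiona): course_id=NULL, no match -> kept with NULL
  - enrollment 4 (Olivia): course_id=NULL, no match -> kept with NULL
  - enrollment 5 (Alice): course_id=1 -> matches Databases
  - enrollment 6 (Hank): course_id=6 -> matches Linear Algebra
  - enrollment 7 (Xander): course_id=4 -> matches Programming
  - enrollment 8 (Eve): course_id=6 -> matches Linear Algebra
All 8 rows appear; 2 have NULL course.

SQL:
SELECT a.student, b.title AS course
FROM enrollments a
LEFT JOIN courses b ON a.course_id = b.id

Result:
student | course        
--------+---------------
Ivan    | Physics       
Mia     | Physics       
Fiona   | NULL          
Olivia  | NULL          
Alice   | Databases     
Hank    | Linear Algebra
Xander  | Programming   
Eve     | Linear Algebra


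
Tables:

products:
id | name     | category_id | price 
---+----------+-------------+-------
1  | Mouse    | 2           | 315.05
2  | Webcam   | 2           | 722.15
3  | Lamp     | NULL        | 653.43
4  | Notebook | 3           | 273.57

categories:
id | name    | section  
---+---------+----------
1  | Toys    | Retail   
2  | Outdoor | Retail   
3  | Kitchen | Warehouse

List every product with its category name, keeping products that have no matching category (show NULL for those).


LEFT JOIN keeps every row from products (the left table); where category_id has no match in categories, the category columns become NULL. Walk through each product:
  - product 1 (Mouse): category_id=2 -> matches Outdoor
  - product 2 (Webcam): category_id=2 -> matches Outdoor
  - product 3 (Lamp): category_id=NULL, no match -> kept with NULL
  - product 4 (Notebook): category_id=3 -> matches Kitchen
All 4 rows appear; 1 has NULL category.

SQL:
SELECT a.name, b.name AS category
FROM products a
LEFT JOIN categories b ON a.category_id = b.id

Result:
name     | category
---------+---------
Mouse    | Outdoor 
Webcam   | Outdoor 
Lamp     | NULL    
Notebook | Kitchen 


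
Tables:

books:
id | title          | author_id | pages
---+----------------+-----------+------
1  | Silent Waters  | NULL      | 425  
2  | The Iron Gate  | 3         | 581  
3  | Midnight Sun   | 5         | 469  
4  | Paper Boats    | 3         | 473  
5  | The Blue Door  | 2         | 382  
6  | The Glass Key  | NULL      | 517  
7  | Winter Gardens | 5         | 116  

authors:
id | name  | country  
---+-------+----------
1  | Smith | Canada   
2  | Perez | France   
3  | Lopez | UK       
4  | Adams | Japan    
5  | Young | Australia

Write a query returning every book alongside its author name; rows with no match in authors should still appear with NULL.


LEFT JOIN keeps every row from books (the left table); where author_id has no match in authors, the author columns become NULL. Walk through each book:
  - book 1 (Silent Waters): author_id=NULL, no match -> kept with NULL
  - book 2 (The Iron Gate): author_id=3 -> matches Lopez
  - book 3 (Midnight Sun): author_id=5 -> matches Young
  - book 4 (Paper Boats): author_id=3 -> matches Lopez
  - book 5 (The Blue Door): author_id=2 -> matches Perez
  - book 6 (The Glass Key): author_id=NULL, no match -> kept with NULL
  - book 7 (Winter Gardens): author_id=5 -> matches Young
All 7 rows appear; 2 have NULL author.

SQL:
SELECT a.title, b.name AS author
FROM books a
LEFT JOIN authors b ON a.author_id = b.id

Result:
title          | author
---------------+-------
Silent Waters  | NULL  
The Iron Gate  | Lopez 
Midnight Sun   | Young 
Paper Boats    | Lopez 
The Blue Door  | Perez 
The Glass Key  | NULL  
Winter Gardens | Young 


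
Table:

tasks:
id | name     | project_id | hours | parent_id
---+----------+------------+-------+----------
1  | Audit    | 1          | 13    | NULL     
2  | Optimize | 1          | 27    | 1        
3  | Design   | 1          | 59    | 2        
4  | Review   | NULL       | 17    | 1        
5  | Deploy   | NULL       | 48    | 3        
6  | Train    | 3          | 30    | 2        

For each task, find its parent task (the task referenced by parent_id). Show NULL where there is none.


This is a self-join: tasks is joined to a second copy of itself, matching each row's parent_id to another row's id. Use LEFT JOIN so rows with parent_id=NULL are kept.
  - task 1 (Audit): parent_id=NULL -> NULL
  - task 2 (Optimize): parent_id=1 -> Audit
  - task 3 (Design): parent_id=2 -> Optimize
  - task 4 (Review): parent_id=1 -> Audit
  - task 5 (Deploy): parent_id=3 -> Design
  - task 6 (Train): parent_id=2 -> Optimize

SQL:
SELECT a.name AS item, b.name AS parent
FROM tasks a
LEFT JOIN tasks b ON a.parent_id = b.id

Result:
item     | parent  
---------+---------
Audit    | NULL    
Optimize | Audit   
Design   | Optimize
Review   | Audit   
Deploy   | Design  
Train    | Optimize
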